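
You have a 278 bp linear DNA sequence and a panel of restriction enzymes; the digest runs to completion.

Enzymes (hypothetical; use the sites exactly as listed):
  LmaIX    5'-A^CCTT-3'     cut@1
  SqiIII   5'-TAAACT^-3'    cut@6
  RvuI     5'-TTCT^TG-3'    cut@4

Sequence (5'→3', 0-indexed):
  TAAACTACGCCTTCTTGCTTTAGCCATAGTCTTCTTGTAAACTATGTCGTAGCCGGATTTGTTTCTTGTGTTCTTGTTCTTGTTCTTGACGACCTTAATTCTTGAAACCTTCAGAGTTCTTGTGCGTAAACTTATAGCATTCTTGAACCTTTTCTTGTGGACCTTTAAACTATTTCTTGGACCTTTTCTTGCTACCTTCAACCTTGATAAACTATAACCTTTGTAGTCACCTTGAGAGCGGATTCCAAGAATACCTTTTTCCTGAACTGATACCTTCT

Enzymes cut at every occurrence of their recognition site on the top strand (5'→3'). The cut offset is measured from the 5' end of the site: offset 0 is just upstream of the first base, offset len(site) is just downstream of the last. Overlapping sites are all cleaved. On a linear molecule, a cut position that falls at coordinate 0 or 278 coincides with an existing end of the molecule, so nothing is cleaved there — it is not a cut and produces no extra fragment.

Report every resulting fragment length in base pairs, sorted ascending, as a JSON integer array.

[4,4,4,5,5,6,6,6,6,6,6,6,7,8,8,8,8,9,10,10,11,12,12,12,13,19,20,23,24]

Per-enzyme occurrences:
  LmaIX (ACCTT, off=1): starts [91, 106, 146, 160, 180, 193, 200, 216, 228, 252, 271] → cuts [92, 107, 147, 161, 181, 194, 201, 217, 229, 253, 272]
  SqiIII (TAAACT, off=6): starts [0, 37, 126, 165, 207] → cuts [6, 43, 132, 171, 213]
  RvuI (TTCTTG, off=4): starts [11, 31, 62, 70, 76, 82, 98, 116, 139, 151, 173, 185] → cuts [15, 35, 66, 74, 80, 86, 102, 120, 143, 155, 177, 189]

Pooled cuts: [6, 15, 35, 43, 66, 74, 80, 86, 92, 102, 107, 120, 132, 143, 147, 155, 161, 171, 177, 181, 189, 194, 201, 213, 217, 229, 253, 272]

Fragments:
  [0,6): 6 bp
  [6,15): 9 bp
  [15,35): 20 bp
  [35,43): 8 bp
  [43,66): 23 bp
  [66,74): 8 bp
  [74,80): 6 bp
  [80,86): 6 bp
  [86,92): 6 bp
  [92,102): 10 bp
  [102,107): 5 bp
  [107,120): 13 bp
  [120,132): 12 bp
  [132,143): 11 bp
  [143,147): 4 bp
  [147,155): 8 bp
  [155,161): 6 bp
  [161,171): 10 bp
  [171,177): 6 bp
  [177,181): 4 bp
  [181,189): 8 bp
  [189,194): 5 bp
  [194,201): 7 bp
  [201,213): 12 bp
  [213,217): 4 bp
  [217,229): 12 bp
  [229,253): 24 bp
  [253,272): 19 bp
  [272,278): 6 bp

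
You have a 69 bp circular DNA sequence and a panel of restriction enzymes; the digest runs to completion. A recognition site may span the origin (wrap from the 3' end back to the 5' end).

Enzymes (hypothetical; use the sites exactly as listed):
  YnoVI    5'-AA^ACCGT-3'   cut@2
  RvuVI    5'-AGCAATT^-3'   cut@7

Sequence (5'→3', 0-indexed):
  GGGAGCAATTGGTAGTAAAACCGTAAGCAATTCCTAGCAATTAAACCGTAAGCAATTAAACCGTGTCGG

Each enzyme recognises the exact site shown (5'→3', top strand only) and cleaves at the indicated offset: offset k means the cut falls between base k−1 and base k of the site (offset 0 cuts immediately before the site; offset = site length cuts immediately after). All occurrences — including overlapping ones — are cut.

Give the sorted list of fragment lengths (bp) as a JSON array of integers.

[2,2,9,10,13,13,20]

Per-enzyme occurrences:
  YnoVI (AAACCGT, off=2): starts [17, 42, 57] → cuts [19, 44, 59]
  RvuVI (AGCAATT, off=7): starts [3, 25, 35, 50] → cuts [10, 32, 42, 57]

Pooled cuts: [10, 19, 32, 42, 44, 57, 59]

Fragment lengths:
  10→19: 9 bp
  19→32: 13 bp
  32→42: 10 bp
  42→44: 2 bp
  44→57: 13 bp
  57→59: 2 bp
  59→10 (wrap): 69-59+10 = 20 bp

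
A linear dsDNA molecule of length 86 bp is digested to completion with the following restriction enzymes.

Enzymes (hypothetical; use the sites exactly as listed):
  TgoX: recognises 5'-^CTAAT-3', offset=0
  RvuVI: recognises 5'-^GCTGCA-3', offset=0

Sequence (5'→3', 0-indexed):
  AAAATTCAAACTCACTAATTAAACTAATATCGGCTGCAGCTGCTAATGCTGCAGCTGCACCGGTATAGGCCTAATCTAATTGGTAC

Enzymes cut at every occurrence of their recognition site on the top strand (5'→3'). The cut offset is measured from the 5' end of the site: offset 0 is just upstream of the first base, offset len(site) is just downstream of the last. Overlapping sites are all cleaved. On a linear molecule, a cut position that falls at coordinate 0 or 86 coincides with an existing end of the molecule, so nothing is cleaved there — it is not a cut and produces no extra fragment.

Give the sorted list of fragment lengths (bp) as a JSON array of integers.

Scan for sites:
  TgoX (CTAAT, off=0): starts [14, 23, 42, 70, 75] → cuts [14, 23, 42, 70, 75]
  RvuVI (GCTGCA, off=0): starts [32, 47, 53] → cuts [32, 47, 53]

Pooled cuts: [14, 23, 32, 42, 47, 53, 70, 75]

Fragment lengths:
  [0,14): 14 bp
  [14,23): 9 bp
  [23,32): 9 bp
  [32,42): 10 bp
  [42,47): 5 bp
  [47,53): 6 bp
  [53,70): 17 bp
  [70,75): 5 bp
  [75,86): 11 bp

[5,5,6,9,9,10,11,14,17]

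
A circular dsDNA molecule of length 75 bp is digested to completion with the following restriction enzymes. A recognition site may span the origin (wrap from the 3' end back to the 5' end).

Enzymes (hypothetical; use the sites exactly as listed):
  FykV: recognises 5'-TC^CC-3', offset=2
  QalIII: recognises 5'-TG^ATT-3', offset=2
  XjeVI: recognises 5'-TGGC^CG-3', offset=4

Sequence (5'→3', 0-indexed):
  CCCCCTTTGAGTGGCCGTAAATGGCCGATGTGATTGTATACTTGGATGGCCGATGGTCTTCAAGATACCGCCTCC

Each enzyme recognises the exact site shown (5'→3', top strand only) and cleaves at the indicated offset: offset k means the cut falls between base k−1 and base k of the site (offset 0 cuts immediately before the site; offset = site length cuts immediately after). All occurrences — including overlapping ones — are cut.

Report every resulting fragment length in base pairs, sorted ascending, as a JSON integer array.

[7,10,16,18,24]

Per-enzyme occurrences:
  FykV TCCC/2: at [72] ⇒ [74]
  QalIII TGATT/2: at [30] ⇒ [32]
  XjeVI TGGCCG/4: at [11, 21, 46] ⇒ [15, 25, 50]

All cut coordinates (distinct, sorted): [15, 25, 32, 50, 74]

Fragment lengths:
  15→25: 10 bp
  25→32: 7 bp
  32→50: 18 bp
  50→74: 24 bp
  74→15 (wrap): 75-74+15 = 16 bp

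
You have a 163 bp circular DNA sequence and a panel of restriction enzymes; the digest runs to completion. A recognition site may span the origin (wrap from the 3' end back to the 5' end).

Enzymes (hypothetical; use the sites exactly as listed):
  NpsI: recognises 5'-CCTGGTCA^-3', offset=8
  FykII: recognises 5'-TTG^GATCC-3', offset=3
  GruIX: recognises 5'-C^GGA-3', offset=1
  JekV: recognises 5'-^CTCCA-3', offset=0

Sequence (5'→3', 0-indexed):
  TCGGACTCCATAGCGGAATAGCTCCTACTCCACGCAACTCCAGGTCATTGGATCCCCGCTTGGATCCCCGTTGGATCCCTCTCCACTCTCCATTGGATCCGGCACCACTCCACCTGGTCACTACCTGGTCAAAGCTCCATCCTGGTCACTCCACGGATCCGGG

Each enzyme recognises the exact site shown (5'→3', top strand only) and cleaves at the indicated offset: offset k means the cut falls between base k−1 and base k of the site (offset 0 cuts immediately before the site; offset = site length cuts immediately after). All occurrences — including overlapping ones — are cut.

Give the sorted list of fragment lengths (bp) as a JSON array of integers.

[3,3,6,7,7,8,9,10,11,11,11,12,12,13,13,13,14]

Site scan:
  NpsI CCTGGTCA/8: at [112, 123, 140] ⇒ [120, 131, 148]
  FykII TTGGATCC/3: at [47, 59, 70, 92] ⇒ [50, 62, 73, 95]
  GruIX CGGA/1: at [1, 13, 153] ⇒ [2, 14, 154]
  JekV CTCCA/0: at [5, 27, 37, 80, 87, 107, 134, 148] ⇒ [5, 27, 37, 80, 87, 107, 134, 148]

All cut coordinates (distinct, sorted): [2, 5, 14, 27, 37, 50, 62, 73, 80, 87, 95, 107, 120, 131, 134, 148, 154]

Fragments:
  2→5: 3 bp
  5→14: 9 bp
  14→27: 13 bp
  27→37: 10 bp
  37→50: 13 bp
  50→62: 12 bp
  62→73: 11 bp
  73→80: 7 bp
  80→87: 7 bp
  87→95: 8 bp
  95→107: 12 bp
  107→120: 13 bp
  120→131: 11 bp
  131→134: 3 bp
  134→148: 14 bp
  148→154: 6 bp
  154→2 (wrap): 163-154+2 = 11 bp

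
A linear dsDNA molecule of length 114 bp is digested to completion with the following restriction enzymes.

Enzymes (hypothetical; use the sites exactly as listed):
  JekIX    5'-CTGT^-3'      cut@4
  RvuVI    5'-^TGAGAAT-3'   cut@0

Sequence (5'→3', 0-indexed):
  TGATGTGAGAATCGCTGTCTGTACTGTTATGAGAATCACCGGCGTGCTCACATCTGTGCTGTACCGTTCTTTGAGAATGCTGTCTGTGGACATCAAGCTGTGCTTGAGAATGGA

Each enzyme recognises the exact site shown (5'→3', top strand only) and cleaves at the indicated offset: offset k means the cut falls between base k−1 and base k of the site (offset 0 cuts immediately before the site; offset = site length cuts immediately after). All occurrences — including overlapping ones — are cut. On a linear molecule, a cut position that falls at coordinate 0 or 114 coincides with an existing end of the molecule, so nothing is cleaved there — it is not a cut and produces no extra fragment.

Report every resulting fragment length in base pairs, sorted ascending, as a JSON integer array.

Per-enzyme occurrences:
  JekIX CTGT/4: at [14, 18, 23, 53, 58, 79, 83, 97] ⇒ [18, 22, 27, 57, 62, 83, 87, 101]
  RvuVI TGAGAAT/0: at [5, 29, 71, 104] ⇒ [5, 29, 71, 104]

Pooled cuts: [5, 18, 22, 27, 29, 57, 62, 71, 83, 87, 101, 104]

Fragments:
  [0,5): 5 bp
  [5,18): 13 bp
  [18,22): 4 bp
  [22,27): 5 bp
  [27,29): 2 bp
  [29,57): 28 bp
  [57,62): 5 bp
  [62,71): 9 bp
  [71,83): 12 bp
  [83,87): 4 bp
  [87,101): 14 bp
  [101,104): 3 bp
  [104,114): 10 bp

[2,3,4,4,5,5,5,9,10,12,13,14,28]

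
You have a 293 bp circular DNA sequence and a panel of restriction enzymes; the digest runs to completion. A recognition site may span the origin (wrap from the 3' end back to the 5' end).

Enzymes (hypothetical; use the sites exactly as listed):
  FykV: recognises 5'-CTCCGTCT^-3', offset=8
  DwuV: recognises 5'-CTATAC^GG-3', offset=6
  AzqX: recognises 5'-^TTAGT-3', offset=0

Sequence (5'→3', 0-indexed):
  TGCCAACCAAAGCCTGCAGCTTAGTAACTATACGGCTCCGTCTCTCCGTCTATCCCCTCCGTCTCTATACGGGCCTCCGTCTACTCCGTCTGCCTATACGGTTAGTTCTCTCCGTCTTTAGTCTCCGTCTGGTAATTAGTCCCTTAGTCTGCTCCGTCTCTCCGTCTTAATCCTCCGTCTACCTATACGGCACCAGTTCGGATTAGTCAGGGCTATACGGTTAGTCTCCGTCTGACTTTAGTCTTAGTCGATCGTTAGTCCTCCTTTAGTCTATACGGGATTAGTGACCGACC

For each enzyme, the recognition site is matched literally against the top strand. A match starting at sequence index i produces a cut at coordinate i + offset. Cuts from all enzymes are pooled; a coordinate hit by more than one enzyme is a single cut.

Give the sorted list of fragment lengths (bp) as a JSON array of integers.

Scan for sites:
  FykV (CTCCGTCT, off=8): starts [35, 43, 56, 74, 83, 109, 122, 151, 159, 172, 225] → cuts [43, 51, 64, 82, 91, 117, 130, 159, 167, 180, 233]
  DwuV (CTATACGG, off=6): starts [27, 64, 93, 182, 212, 270] → cuts [33, 70, 99, 188, 218, 276]
  AzqX (TTAGT, off=0): starts [20, 101, 117, 135, 143, 202, 220, 237, 243, 254, 265, 280] → cuts [20, 101, 117, 135, 143, 202, 220, 237, 243, 254, 265, 280]

All cut coordinates (distinct, sorted): [20, 33, 43, 51, 64, 70, 82, 91, 99, 101, 117, 130, 135, 143, 159, 167, 180, 188, 202, 218, 220, 233, 237, 243, 254, 265, 276, 280]

Fragments:
  20→33: 13 bp
  33→43: 10 bp
  43→51: 8 bp
  51→64: 13 bp
  64→70: 6 bp
  70→82: 12 bp
  82→91: 9 bp
  91→99: 8 bp
  99→101: 2 bp
  101→117: 16 bp
  117→130: 13 bp
  130→135: 5 bp
  135→143: 8 bp
  143→159: 16 bp
  159→167: 8 bp
  167→180: 13 bp
  180→188: 8 bp
  188→202: 14 bp
  202→218: 16 bp
  218→220: 2 bp
  220→233: 13 bp
  233→237: 4 bp
  237→243: 6 bp
  243→254: 11 bp
  254→265: 11 bp
  265→276: 11 bp
  276→280: 4 bp
  280→20 (wrap): 293-280+20 = 33 bp

[2,2,4,4,5,6,6,8,8,8,8,8,9,10,11,11,11,12,13,13,13,13,13,14,16,16,16,33]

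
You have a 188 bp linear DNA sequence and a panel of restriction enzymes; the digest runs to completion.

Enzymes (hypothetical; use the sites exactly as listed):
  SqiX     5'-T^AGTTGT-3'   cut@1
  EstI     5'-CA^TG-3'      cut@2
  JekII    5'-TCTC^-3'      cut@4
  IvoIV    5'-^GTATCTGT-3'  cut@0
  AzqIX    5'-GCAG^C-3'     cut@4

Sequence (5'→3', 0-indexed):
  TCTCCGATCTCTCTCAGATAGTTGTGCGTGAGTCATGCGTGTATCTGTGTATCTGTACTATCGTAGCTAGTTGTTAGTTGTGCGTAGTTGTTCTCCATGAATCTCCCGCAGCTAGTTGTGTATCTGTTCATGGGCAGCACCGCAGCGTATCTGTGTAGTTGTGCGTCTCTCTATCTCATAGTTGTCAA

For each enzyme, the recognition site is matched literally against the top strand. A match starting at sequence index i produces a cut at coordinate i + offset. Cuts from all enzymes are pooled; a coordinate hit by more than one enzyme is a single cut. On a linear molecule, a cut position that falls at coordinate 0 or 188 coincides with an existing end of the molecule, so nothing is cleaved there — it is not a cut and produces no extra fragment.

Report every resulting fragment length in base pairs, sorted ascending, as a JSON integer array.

[1,2,2,2,2,2,2,4,4,5,6,6,6,7,7,7,8,8,8,9,10,10,10,11,13,16,20]

Site scan:
  SqiX TAGTTGT/1: at [18, 67, 74, 84, 112, 155, 178] ⇒ [19, 68, 75, 85, 113, 156, 179]
  EstI CATG/2: at [33, 95, 128] ⇒ [35, 97, 130]
  JekII TCTC/4: at [0, 7, 9, 11, 91, 101, 165, 167, 173] ⇒ [4, 11, 13, 15, 95, 105, 169, 171, 177]
  IvoIV GTATCTGT/0: at [40, 48, 119, 146] ⇒ [40, 48, 119, 146]
  AzqIX GCAGC/4: at [107, 133, 141] ⇒ [111, 137, 145]

Pooled cuts: [4, 11, 13, 15, 19, 35, 40, 48, 68, 75, 85, 95, 97, 105, 111, 113, 119, 130, 137, 145, 146, 156, 169, 171, 177, 179]

Fragment lengths:
  [0,4): 4 bp
  [4,11): 7 bp
  [11,13): 2 bp
  [13,15): 2 bp
  [15,19): 4 bp
  [19,35): 16 bp
  [35,40): 5 bp
  [40,48): 8 bp
  [48,68): 20 bp
  [68,75): 7 bp
  [75,85): 10 bp
  [85,95): 10 bp
  [95,97): 2 bp
  [97,105): 8 bp
  [105,111): 6 bp
  [111,113): 2 bp
  [113,119): 6 bp
  [119,130): 11 bp
  [130,137): 7 bp
  [137,145): 8 bp
  [145,146): 1 bp
  [146,156): 10 bp
  [156,169): 13 bp
  [169,171): 2 bp
  [171,177): 6 bp
  [177,179): 2 bp
  [179,188): 9 bp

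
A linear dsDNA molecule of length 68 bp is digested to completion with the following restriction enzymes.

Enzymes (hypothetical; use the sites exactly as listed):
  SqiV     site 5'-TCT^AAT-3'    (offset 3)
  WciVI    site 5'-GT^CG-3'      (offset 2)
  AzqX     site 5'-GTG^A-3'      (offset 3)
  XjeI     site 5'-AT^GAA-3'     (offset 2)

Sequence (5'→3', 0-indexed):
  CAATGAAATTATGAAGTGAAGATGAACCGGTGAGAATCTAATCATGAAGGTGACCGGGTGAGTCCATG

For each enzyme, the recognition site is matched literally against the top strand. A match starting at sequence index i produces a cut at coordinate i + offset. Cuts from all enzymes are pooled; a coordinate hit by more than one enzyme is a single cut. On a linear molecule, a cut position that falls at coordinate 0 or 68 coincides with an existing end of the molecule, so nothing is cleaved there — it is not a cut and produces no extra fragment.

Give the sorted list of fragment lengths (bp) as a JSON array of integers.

Scan for sites:
  SqiV TCTAAT/3: at [36] ⇒ [39]
  WciVI (GTCG, off=2): no sites
  AzqX GTGA/3: at [15, 29, 49, 57] ⇒ [18, 32, 52, 60]
  XjeI ATGAA/2: at [2, 10, 21, 43] ⇒ [4, 12, 23, 45]

All cut coordinates (distinct, sorted): [4, 12, 18, 23, 32, 39, 45, 52, 60]

Fragments:
  [0,4): 4 bp
  [4,12): 8 bp
  [12,18): 6 bp
  [18,23): 5 bp
  [23,32): 9 bp
  [32,39): 7 bp
  [39,45): 6 bp
  [45,52): 7 bp
  [52,60): 8 bp
  [60,68): 8 bp

[4,5,6,6,7,7,8,8,8,9]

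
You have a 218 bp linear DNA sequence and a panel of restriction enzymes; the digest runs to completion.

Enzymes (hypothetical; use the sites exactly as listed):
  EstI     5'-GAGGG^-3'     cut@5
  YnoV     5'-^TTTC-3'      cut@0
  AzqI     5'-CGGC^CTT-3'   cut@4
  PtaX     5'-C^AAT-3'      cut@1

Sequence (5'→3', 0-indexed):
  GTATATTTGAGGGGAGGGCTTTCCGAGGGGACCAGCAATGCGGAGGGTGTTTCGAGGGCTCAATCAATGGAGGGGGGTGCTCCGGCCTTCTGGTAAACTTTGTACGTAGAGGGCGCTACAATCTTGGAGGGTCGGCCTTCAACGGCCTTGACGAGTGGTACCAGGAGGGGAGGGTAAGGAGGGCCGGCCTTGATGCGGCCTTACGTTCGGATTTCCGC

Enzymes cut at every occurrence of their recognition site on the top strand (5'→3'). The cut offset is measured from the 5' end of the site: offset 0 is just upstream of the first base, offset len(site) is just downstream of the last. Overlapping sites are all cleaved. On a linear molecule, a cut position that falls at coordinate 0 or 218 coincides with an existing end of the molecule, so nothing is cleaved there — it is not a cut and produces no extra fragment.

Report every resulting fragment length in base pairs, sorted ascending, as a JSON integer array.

[1,2,3,4,5,5,5,5,6,7,7,9,9,9,10,10,11,11,12,12,12,13,23,27]

Site scan:
  EstI (GAGGG, off=5): starts [8, 13, 24, 42, 53, 69, 108, 126, 164, 169, 178] → cuts [13, 18, 29, 47, 58, 74, 113, 131, 169, 174, 183]
  YnoV (TTTC, off=0): starts [19, 49, 211] → cuts [19, 49, 211]
  AzqI (CGGCCTT, off=4): starts [82, 132, 142, 184, 195] → cuts [86, 136, 146, 188, 199]
  PtaX (CAAT, off=1): starts [35, 60, 64, 118] → cuts [36, 61, 65, 119]

Pooled cuts: [13, 18, 19, 29, 36, 47, 49, 58, 61, 65, 74, 86, 113, 119, 131, 136, 146, 169, 174, 183, 188, 199, 211]

Fragment lengths:
  [0,13): 13 bp
  [13,18): 5 bp
  [18,19): 1 bp
  [19,29): 10 bp
  [29,36): 7 bp
  [36,47): 11 bp
  [47,49): 2 bp
  [49,58): 9 bp
  [58,61): 3 bp
  [61,65): 4 bp
  [65,74): 9 bp
  [74,86): 12 bp
  [86,113): 27 bp
  [113,119): 6 bp
  [119,131): 12 bp
  [131,136): 5 bp
  [136,146): 10 bp
  [146,169): 23 bp
  [169,174): 5 bp
  [174,183): 9 bp
  [183,188): 5 bp
  [188,199): 11 bp
  [199,211): 12 bp
  [211,218): 7 bp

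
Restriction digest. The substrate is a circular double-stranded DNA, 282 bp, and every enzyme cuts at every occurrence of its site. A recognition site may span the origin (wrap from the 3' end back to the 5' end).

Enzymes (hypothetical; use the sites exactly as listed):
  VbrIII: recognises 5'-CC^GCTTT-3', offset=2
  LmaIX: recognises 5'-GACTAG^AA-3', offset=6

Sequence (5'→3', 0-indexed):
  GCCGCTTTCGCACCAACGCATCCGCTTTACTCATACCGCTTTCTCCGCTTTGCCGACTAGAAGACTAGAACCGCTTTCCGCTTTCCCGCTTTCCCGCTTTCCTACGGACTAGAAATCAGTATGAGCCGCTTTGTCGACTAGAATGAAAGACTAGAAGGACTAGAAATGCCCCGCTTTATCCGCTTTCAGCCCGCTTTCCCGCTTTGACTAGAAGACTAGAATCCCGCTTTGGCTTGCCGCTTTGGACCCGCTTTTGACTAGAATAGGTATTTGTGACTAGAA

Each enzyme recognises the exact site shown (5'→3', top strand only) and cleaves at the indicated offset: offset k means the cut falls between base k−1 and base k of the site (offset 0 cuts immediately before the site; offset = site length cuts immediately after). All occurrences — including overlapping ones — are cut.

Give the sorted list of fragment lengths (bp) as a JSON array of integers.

Site scan:
  VbrIII (CCGCTTT, off=2): starts [1, 21, 35, 44, 70, 77, 85, 93, 125, 170, 179, 190, 198, 223, 236, 247] → cuts [3, 23, 37, 46, 72, 79, 87, 95, 127, 172, 181, 192, 200, 225, 238, 249]
  LmaIX (GACTAGAA, off=6): starts [54, 62, 106, 135, 148, 157, 205, 213, 255, 274] → cuts [60, 68, 112, 141, 154, 163, 211, 219, 261, 280]

All cut coordinates (distinct, sorted): [3, 23, 37, 46, 60, 68, 72, 79, 87, 95, 112, 127, 141, 154, 163, 172, 181, 192, 200, 211, 219, 225, 238, 249, 261, 280]

Fragments:
  3→23: 20 bp
  23→37: 14 bp
  37→46: 9 bp
  46→60: 14 bp
  60→68: 8 bp
  68→72: 4 bp
  72→79: 7 bp
  79→87: 8 bp
  87→95: 8 bp
  95→112: 17 bp
  112→127: 15 bp
  127→141: 14 bp
  141→154: 13 bp
  154→163: 9 bp
  163→172: 9 bp
  172→181: 9 bp
  181→192: 11 bp
  192→200: 8 bp
  200→211: 11 bp
  211→219: 8 bp
  219→225: 6 bp
  225→238: 13 bp
  238→249: 11 bp
  249→261: 12 bp
  261→280: 19 bp
  280→3 (wrap): 282-280+3 = 5 bp

[4,5,6,7,8,8,8,8,8,9,9,9,9,11,11,11,12,13,13,14,14,14,15,17,19,20]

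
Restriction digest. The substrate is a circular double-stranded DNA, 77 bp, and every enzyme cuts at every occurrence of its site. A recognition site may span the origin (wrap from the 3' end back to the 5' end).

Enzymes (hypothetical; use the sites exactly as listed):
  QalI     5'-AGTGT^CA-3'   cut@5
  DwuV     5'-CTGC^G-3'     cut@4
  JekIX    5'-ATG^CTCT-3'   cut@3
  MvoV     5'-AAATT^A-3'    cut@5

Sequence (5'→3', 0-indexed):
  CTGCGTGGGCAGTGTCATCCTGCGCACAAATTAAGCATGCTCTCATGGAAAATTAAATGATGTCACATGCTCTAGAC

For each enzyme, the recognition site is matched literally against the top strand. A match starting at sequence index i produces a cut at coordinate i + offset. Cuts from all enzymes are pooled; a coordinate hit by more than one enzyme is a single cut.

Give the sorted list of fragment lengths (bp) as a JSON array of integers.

Scan for sites:
  QalI (AGTGTCA, off=5): starts [10] → cuts [15]
  DwuV (CTGCG, off=4): starts [0, 19] → cuts [4, 23]
  JekIX (ATGCTCT, off=3): starts [36, 66] → cuts [39, 69]
  MvoV (AAATTA, off=5): starts [27, 49] → cuts [32, 54]

All cut coordinates (distinct, sorted): [4, 15, 23, 32, 39, 54, 69]

Fragments:
  4→15: 11 bp
  15→23: 8 bp
  23→32: 9 bp
  32→39: 7 bp
  39→54: 15 bp
  54→69: 15 bp
  69→4 (wrap): 77-69+4 = 12 bp

[7,8,9,11,12,15,15]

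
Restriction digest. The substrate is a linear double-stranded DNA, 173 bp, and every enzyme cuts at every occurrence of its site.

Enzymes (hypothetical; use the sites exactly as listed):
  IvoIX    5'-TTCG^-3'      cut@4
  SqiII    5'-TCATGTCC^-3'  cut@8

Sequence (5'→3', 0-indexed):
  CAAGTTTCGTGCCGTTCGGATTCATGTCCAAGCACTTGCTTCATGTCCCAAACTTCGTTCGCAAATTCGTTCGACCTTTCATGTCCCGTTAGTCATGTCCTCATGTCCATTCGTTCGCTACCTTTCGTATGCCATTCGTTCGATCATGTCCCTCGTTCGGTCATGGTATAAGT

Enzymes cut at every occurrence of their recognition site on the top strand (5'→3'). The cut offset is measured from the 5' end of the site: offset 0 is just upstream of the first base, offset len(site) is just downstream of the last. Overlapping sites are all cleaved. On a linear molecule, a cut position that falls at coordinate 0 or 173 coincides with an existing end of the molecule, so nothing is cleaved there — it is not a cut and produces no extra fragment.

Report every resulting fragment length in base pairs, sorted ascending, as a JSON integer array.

[4,4,4,4,5,8,8,8,9,9,9,9,10,11,11,13,14,14,19]

Per-enzyme occurrences:
  IvoIX TTCG/4: at [5, 14, 53, 57, 65, 69, 109, 113, 123, 134, 138, 155] ⇒ [9, 18, 57, 61, 69, 73, 113, 117, 127, 138, 142, 159]
  SqiII TCATGTCC/8: at [21, 40, 78, 92, 100, 143] ⇒ [29, 48, 86, 100, 108, 151]

Pooled cuts: [9, 18, 29, 48, 57, 61, 69, 73, 86, 100, 108, 113, 117, 127, 138, 142, 151, 159]

Fragments:
  [0,9): 9 bp
  [9,18): 9 bp
  [18,29): 11 bp
  [29,48): 19 bp
  [48,57): 9 bp
  [57,61): 4 bp
  [61,69): 8 bp
  [69,73): 4 bp
  [73,86): 13 bp
  [86,100): 14 bp
  [100,108): 8 bp
  [108,113): 5 bp
  [113,117): 4 bp
  [117,127): 10 bp
  [127,138): 11 bp
  [138,142): 4 bp
  [142,151): 9 bp
  [151,159): 8 bp
  [159,173): 14 bp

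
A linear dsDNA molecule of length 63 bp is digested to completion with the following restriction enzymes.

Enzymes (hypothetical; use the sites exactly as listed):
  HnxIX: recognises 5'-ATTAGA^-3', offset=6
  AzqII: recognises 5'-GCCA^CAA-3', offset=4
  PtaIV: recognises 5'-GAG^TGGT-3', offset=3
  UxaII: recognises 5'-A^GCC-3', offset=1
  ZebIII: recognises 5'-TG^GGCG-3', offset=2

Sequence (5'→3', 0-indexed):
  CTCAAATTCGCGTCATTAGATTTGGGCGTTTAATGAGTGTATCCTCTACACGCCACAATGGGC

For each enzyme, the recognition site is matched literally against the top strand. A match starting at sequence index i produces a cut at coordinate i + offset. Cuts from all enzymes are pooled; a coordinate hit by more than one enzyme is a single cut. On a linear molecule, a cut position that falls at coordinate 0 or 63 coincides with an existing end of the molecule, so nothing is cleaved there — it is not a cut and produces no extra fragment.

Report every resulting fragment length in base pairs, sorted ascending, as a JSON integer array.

Scan for sites:
  HnxIX (ATTAGA, off=6): starts [14] → cuts [20]
  AzqII (GCCACAA, off=4): starts [51] → cuts [55]
  PtaIV (GAGTGGT, off=3): no sites
  UxaII (AGCC, off=1): no sites
  ZebIII (TGGGCG, off=2): starts [22] → cuts [24]

Pooled cuts: [20, 24, 55]

Fragment lengths:
  [0,20): 20 bp
  [20,24): 4 bp
  [24,55): 31 bp
  [55,63): 8 bp

[4,8,20,31]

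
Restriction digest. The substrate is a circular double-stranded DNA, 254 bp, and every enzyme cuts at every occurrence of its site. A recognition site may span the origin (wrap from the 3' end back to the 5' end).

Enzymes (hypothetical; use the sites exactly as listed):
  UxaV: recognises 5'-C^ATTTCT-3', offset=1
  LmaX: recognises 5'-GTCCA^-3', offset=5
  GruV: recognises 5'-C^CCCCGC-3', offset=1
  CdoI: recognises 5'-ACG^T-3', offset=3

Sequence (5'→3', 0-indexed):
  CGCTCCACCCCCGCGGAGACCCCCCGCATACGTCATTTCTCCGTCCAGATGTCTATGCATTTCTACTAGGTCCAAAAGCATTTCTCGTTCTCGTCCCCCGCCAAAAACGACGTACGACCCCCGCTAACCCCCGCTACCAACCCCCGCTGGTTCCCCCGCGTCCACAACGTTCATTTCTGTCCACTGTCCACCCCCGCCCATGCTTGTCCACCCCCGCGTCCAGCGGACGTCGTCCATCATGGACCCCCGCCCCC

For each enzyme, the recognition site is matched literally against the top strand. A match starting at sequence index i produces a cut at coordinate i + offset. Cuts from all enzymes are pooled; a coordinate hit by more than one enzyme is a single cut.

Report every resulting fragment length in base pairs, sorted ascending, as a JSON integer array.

[1,1,2,3,5,5,6,7,7,7,7,8,10,11,11,11,11,11,11,12,13,13,13,16,16,17,19]

Per-enzyme occurrences:
  UxaV CATTTCT/1: at [33, 57, 78, 171] ⇒ [34, 58, 79, 172]
  LmaX GTCCA/5: at [42, 69, 159, 178, 185, 205, 217, 231] ⇒ [47, 74, 164, 183, 190, 210, 222, 236]
  GruV CCCCCGC/1: at [7, 20, 94, 117, 127, 140, 152, 190, 210, 243, 250] ⇒ [8, 21, 95, 118, 128, 141, 153, 191, 211, 244, 251]
  CdoI ACGT/3: at [29, 109, 166, 226] ⇒ [32, 112, 169, 229]

All cut coordinates (distinct, sorted): [8, 21, 32, 34, 47, 58, 74, 79, 95, 112, 118, 128, 141, 153, 164, 169, 172, 183, 190, 191, 210, 211, 222, 229, 236, 244, 251]

Fragments:
  8→21: 13 bp
  21→32: 11 bp
  32→34: 2 bp
  34→47: 13 bp
  47→58: 11 bp
  58→74: 16 bp
  74→79: 5 bp
  79→95: 16 bp
  95→112: 17 bp
  112→118: 6 bp
  118→128: 10 bp
  128→141: 13 bp
  141→153: 12 bp
  153→164: 11 bp
  164→169: 5 bp
  169→172: 3 bp
  172→183: 11 bp
  183→190: 7 bp
  190→191: 1 bp
  191→210: 19 bp
  210→211: 1 bp
  211→222: 11 bp
  222→229: 7 bp
  229→236: 7 bp
  236→244: 8 bp
  244→251: 7 bp
  251→8 (wrap): 254-251+8 = 11 bp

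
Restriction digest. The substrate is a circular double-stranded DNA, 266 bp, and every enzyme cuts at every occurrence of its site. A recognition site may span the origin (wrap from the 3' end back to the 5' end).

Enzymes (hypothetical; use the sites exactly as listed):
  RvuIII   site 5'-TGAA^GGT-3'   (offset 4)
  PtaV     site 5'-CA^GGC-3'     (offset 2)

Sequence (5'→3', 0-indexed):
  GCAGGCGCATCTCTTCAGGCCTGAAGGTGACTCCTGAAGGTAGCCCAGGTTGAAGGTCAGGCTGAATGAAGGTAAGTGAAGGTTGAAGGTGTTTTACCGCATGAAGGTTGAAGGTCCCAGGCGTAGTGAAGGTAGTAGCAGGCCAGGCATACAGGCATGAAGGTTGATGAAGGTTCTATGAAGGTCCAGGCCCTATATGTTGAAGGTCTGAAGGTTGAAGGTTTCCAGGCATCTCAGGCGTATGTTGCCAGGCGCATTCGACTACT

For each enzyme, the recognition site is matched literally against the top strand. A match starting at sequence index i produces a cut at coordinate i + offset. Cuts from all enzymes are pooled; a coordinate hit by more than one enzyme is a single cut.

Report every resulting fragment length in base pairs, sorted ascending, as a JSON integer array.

Scan for sites:
  RvuIII (TGAAGGT, off=4): starts [21, 34, 50, 66, 76, 83, 101, 108, 126, 157, 167, 178, 200, 208, 215] → cuts [25, 38, 54, 70, 80, 87, 105, 112, 130, 161, 171, 182, 204, 212, 219]
  PtaV (CAGGC, off=2): starts [1, 15, 57, 117, 138, 143, 151, 186, 225, 234, 248] → cuts [3, 17, 59, 119, 140, 145, 153, 188, 227, 236, 250]

Pooled cuts: [3, 17, 25, 38, 54, 59, 70, 80, 87, 105, 112, 119, 130, 140, 145, 153, 161, 171, 182, 188, 204, 212, 219, 227, 236, 250]

Fragments:
  3→17: 14 bp
  17→25: 8 bp
  25→38: 13 bp
  38→54: 16 bp
  54→59: 5 bp
  59→70: 11 bp
  70→80: 10 bp
  80→87: 7 bp
  87→105: 18 bp
  105→112: 7 bp
  112→119: 7 bp
  119→130: 11 bp
  130→140: 10 bp
  140→145: 5 bp
  145→153: 8 bp
  153→161: 8 bp
  161→171: 10 bp
  171→182: 11 bp
  182→188: 6 bp
  188→204: 16 bp
  204→212: 8 bp
  212→219: 7 bp
  219→227: 8 bp
  227→236: 9 bp
  236→250: 14 bp
  250→3 (wrap): 266-250+3 = 19 bp

[5,5,6,7,7,7,7,8,8,8,8,8,9,10,10,10,11,11,11,13,14,14,16,16,18,19]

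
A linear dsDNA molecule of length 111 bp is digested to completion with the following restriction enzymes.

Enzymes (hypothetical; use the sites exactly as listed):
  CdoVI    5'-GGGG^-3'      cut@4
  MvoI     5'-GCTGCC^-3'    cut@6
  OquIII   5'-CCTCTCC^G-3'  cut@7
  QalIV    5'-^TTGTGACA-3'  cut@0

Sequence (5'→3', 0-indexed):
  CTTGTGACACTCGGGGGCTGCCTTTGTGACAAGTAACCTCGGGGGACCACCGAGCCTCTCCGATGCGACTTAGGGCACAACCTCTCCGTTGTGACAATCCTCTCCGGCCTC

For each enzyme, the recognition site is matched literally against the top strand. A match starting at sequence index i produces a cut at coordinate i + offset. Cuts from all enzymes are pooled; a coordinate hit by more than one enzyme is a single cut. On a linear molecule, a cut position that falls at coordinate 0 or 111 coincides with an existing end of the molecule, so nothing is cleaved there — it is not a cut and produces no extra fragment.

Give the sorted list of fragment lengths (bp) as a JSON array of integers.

[1,1,1,1,1,5,6,15,16,17,21,26]

Site scan:
  CdoVI GGGG/4: at [12, 13, 40, 41] ⇒ [16, 17, 44, 45]
  MvoI GCTGCC/6: at [16] ⇒ [22]
  OquIII CCTCTCCG/7: at [54, 80, 98] ⇒ [61, 87, 105]
  QalIV TTGTGACA/0: at [1, 23, 88] ⇒ [1, 23, 88]

All cut coordinates (distinct, sorted): [1, 16, 17, 22, 23, 44, 45, 61, 87, 88, 105]

Fragment lengths:
  [0,1): 1 bp
  [1,16): 15 bp
  [16,17): 1 bp
  [17,22): 5 bp
  [22,23): 1 bp
  [23,44): 21 bp
  [44,45): 1 bp
  [45,61): 16 bp
  [61,87): 26 bp
  [87,88): 1 bp
  [88,105): 17 bp
  [105,111): 6 bp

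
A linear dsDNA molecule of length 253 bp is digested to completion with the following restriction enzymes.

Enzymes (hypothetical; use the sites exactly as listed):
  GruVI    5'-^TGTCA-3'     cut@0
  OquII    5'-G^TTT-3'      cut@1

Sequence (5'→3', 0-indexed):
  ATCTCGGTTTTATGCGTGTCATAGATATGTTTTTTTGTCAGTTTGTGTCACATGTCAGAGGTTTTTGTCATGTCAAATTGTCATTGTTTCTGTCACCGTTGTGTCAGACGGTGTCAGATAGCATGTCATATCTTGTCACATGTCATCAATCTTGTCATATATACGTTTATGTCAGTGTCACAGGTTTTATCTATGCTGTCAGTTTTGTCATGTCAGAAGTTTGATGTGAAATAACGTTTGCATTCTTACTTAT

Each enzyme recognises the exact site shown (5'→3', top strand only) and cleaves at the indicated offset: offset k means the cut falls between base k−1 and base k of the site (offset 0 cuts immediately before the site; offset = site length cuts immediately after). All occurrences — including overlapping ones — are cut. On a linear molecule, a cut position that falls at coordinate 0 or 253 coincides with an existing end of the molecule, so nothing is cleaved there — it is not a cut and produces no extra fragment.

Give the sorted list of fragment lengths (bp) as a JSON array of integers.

[3,4,4,4,4,5,5,6,6,6,6,7,7,7,8,8,9,9,9,9,10,10,11,12,12,12,13,13,17,17]

Site scan:
  GruVI TGTCA/0: at [16, 35, 45, 52, 65, 70, 78, 90, 101, 111, 123, 133, 140, 152, 169, 175, 196, 205, 210] ⇒ [16, 35, 45, 52, 65, 70, 78, 90, 101, 111, 123, 133, 140, 152, 169, 175, 196, 205, 210]
  OquII GTTT/1: at [6, 28, 40, 60, 85, 164, 183, 201, 218, 235] ⇒ [7, 29, 41, 61, 86, 165, 184, 202, 219, 236]

Pooled cuts: [7, 16, 29, 35, 41, 45, 52, 61, 65, 70, 78, 86, 90, 101, 111, 123, 133, 140, 152, 165, 169, 175, 184, 196, 202, 205, 210, 219, 236]

Fragments:
  [0,7): 7 bp
  [7,16): 9 bp
  [16,29): 13 bp
  [29,35): 6 bp
  [35,41): 6 bp
  [41,45): 4 bp
  [45,52): 7 bp
  [52,61): 9 bp
  [61,65): 4 bp
  [65,70): 5 bp
  [70,78): 8 bp
  [78,86): 8 bp
  [86,90): 4 bp
  [90,101): 11 bp
  [101,111): 10 bp
  [111,123): 12 bp
  [123,133): 10 bp
  [133,140): 7 bp
  [140,152): 12 bp
  [152,165): 13 bp
  [165,169): 4 bp
  [169,175): 6 bp
  [175,184): 9 bp
  [184,196): 12 bp
  [196,202): 6 bp
  [202,205): 3 bp
  [205,210): 5 bp
  [210,219): 9 bp
  [219,236): 17 bp
  [236,253): 17 bp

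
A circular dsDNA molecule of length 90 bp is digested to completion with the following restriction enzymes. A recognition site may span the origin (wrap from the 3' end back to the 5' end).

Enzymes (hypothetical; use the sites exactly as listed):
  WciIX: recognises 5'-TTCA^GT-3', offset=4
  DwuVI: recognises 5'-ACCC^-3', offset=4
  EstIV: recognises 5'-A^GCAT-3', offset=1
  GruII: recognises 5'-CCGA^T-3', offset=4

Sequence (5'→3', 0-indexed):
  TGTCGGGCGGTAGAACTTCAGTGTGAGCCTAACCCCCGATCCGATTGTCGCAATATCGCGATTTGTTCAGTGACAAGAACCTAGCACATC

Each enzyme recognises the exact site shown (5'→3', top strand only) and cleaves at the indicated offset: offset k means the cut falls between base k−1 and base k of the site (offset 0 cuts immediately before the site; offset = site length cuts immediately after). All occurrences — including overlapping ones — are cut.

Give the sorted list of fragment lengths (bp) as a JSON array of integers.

Scan for sites:
  WciIX (TTCAGT, off=4): starts [16, 65] → cuts [20, 69]
  DwuVI (ACCC, off=4): starts [31] → cuts [35]
  EstIV (AGCAT, off=1): no sites
  GruII (CCGAT, off=4): starts [35, 40] → cuts [39, 44]

Pooled cuts: [20, 35, 39, 44, 69]

Fragments:
  20→35: 15 bp
  35→39: 4 bp
  39→44: 5 bp
  44→69: 25 bp
  69→20 (wrap): 90-69+20 = 41 bp

[4,5,15,25,41]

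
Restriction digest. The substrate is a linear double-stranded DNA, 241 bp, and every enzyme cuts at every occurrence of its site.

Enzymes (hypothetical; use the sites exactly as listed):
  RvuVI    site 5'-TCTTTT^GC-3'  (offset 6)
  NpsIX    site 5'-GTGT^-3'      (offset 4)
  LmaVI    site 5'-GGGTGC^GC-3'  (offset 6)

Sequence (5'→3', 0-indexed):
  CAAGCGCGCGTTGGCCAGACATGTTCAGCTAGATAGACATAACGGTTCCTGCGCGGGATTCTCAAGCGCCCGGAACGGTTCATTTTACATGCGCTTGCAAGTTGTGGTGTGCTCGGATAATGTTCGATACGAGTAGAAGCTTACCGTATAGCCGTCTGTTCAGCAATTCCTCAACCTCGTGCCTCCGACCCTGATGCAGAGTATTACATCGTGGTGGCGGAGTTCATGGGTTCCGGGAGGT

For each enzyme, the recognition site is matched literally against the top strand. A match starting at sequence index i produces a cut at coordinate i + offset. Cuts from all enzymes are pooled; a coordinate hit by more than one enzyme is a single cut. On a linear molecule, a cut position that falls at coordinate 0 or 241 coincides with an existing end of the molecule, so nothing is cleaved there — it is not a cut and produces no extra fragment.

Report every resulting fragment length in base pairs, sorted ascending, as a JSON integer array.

[110,131]

Per-enzyme occurrences:
  RvuVI (TCTTTTGC, off=6): no sites
  NpsIX GTGT/4: at [106] ⇒ [110]
  LmaVI (GGGTGCGC, off=6): no sites

All cut coordinates (distinct, sorted): [110]

Fragments:
  [0,110): 110 bp
  [110,241): 131 bp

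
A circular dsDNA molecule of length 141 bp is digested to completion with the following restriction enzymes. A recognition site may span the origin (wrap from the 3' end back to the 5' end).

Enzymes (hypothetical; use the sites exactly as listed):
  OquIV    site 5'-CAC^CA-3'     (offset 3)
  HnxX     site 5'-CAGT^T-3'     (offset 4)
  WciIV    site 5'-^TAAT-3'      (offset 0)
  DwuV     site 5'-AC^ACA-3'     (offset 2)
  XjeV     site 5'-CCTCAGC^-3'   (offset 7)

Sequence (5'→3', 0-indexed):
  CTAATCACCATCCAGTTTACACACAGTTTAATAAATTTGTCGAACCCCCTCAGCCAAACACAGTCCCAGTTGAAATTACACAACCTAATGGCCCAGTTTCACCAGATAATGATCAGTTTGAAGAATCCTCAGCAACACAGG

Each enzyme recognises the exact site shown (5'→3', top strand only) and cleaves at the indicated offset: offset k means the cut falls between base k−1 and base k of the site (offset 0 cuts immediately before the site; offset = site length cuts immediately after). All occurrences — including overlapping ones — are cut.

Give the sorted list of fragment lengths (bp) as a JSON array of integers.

Per-enzyme occurrences:
  OquIV CACCA/3: at [5, 99] ⇒ [8, 102]
  HnxX CAGTT/4: at [12, 23, 66, 93, 113] ⇒ [16, 27, 70, 97, 117]
  WciIV TAAT/0: at [1, 28, 85, 106] ⇒ [1, 28, 85, 106]
  DwuV ACACA/2: at [18, 20, 57, 77, 134] ⇒ [20, 22, 59, 79, 136]
  XjeV CCTCAGC/7: at [47, 126] ⇒ [54, 133]

Pooled cuts: [1, 8, 16, 20, 22, 27, 28, 54, 59, 70, 79, 85, 97, 102, 106, 117, 133, 136]

Fragment lengths:
  1→8: 7 bp
  8→16: 8 bp
  16→20: 4 bp
  20→22: 2 bp
  22→27: 5 bp
  27→28: 1 bp
  28→54: 26 bp
  54→59: 5 bp
  59→70: 11 bp
  70→79: 9 bp
  79→85: 6 bp
  85→97: 12 bp
  97→102: 5 bp
  102→106: 4 bp
  106→117: 11 bp
  117→133: 16 bp
  133→136: 3 bp
  136→1 (wrap): 141-136+1 = 6 bp

[1,2,3,4,4,5,5,5,6,6,7,8,9,11,11,12,16,26]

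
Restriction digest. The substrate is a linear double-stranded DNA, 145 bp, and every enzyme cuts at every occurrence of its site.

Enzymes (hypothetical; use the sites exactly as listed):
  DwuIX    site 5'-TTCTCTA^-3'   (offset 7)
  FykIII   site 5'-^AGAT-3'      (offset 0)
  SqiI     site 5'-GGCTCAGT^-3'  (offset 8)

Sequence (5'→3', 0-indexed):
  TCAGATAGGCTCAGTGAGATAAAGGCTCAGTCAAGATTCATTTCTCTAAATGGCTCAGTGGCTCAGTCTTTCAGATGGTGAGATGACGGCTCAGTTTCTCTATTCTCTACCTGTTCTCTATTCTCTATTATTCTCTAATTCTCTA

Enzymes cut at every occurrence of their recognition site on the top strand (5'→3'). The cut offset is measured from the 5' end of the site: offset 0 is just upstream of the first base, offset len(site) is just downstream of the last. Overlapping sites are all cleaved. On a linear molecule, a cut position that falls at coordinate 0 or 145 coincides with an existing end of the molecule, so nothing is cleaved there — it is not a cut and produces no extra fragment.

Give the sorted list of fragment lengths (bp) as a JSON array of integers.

[1,2,2,5,7,7,7,8,8,8,10,11,11,13,15,15,15]

Site scan:
  DwuIX TTCTCTA/7: at [41, 95, 102, 113, 120, 130, 138] ⇒ [48, 102, 109, 120, 127, 137] (position 145 is a terminus of the linear molecule — no cut)
  FykIII AGAT/0: at [2, 16, 33, 72, 80] ⇒ [2, 16, 33, 72, 80]
  SqiI GGCTCAGT/8: at [7, 23, 51, 59, 87] ⇒ [15, 31, 59, 67, 95]

All cut coordinates (distinct, sorted): [2, 15, 16, 31, 33, 48, 59, 67, 72, 80, 95, 102, 109, 120, 127, 137]

Fragments:
  [0,2): 2 bp
  [2,15): 13 bp
  [15,16): 1 bp
  [16,31): 15 bp
  [31,33): 2 bp
  [33,48): 15 bp
  [48,59): 11 bp
  [59,67): 8 bp
  [67,72): 5 bp
  [72,80): 8 bp
  [80,95): 15 bp
  [95,102): 7 bp
  [102,109): 7 bp
  [109,120): 11 bp
  [120,127): 7 bp
  [127,137): 10 bp
  [137,145): 8 bp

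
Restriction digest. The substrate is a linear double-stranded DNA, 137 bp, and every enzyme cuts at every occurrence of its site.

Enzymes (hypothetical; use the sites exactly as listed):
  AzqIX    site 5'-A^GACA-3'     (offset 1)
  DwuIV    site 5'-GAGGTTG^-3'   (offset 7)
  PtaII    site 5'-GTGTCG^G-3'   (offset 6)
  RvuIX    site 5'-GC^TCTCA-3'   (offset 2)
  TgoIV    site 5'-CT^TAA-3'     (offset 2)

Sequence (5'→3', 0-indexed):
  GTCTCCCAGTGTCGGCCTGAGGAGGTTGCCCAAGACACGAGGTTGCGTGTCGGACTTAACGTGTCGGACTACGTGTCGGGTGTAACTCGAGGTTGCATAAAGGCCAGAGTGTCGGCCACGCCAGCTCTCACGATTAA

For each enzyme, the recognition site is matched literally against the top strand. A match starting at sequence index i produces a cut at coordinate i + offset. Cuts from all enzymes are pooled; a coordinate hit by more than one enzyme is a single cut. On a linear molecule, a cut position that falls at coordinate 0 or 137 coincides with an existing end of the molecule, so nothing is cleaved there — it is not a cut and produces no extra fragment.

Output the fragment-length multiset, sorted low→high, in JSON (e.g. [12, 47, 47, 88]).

[4,5,7,10,11,12,12,12,14,14,17,19]

Per-enzyme occurrences:
  AzqIX AGACA/1: at [32] ⇒ [33]
  DwuIV GAGGTTG/7: at [21, 38, 88] ⇒ [28, 45, 95]
  PtaII GTGTCGG/6: at [8, 46, 60, 72, 108] ⇒ [14, 52, 66, 78, 114]
  RvuIX GCTCTCA/2: at [123] ⇒ [125]
  TgoIV CTTAA/2: at [54] ⇒ [56]

Pooled cuts: [14, 28, 33, 45, 52, 56, 66, 78, 95, 114, 125]

Fragments:
  [0,14): 14 bp
  [14,28): 14 bp
  [28,33): 5 bp
  [33,45): 12 bp
  [45,52): 7 bp
  [52,56): 4 bp
  [56,66): 10 bp
  [66,78): 12 bp
  [78,95): 17 bp
  [95,114): 19 bp
  [114,125): 11 bp
  [125,137): 12 bp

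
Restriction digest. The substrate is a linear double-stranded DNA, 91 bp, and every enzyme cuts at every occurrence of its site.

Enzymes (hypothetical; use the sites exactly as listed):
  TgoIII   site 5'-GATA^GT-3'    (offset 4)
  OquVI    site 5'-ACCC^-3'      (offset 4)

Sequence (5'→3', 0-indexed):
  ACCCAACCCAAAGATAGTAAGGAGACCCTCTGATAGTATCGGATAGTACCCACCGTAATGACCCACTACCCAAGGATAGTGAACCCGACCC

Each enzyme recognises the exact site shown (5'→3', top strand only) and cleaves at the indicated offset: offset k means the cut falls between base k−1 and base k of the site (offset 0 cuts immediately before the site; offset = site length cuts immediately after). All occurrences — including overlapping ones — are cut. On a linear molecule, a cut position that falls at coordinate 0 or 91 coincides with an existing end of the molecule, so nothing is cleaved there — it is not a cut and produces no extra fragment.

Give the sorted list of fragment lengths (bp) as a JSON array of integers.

[4,5,5,6,7,7,7,7,8,10,12,13]

Per-enzyme occurrences:
  TgoIII GATAGT/4: at [12, 31, 41, 74] ⇒ [16, 35, 45, 78]
  OquVI ACCC/4: at [0, 5, 24, 47, 60, 67, 82, 87] ⇒ [4, 9, 28, 51, 64, 71, 86] (position 91 is a terminus of the linear molecule — no cut)

All cut coordinates (distinct, sorted): [4, 9, 16, 28, 35, 45, 51, 64, 71, 78, 86]

Fragments:
  [0,4): 4 bp
  [4,9): 5 bp
  [9,16): 7 bp
  [16,28): 12 bp
  [28,35): 7 bp
  [35,45): 10 bp
  [45,51): 6 bp
  [51,64): 13 bp
  [64,71): 7 bp
  [71,78): 7 bp
  [78,86): 8 bp
  [86,91): 5 bp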